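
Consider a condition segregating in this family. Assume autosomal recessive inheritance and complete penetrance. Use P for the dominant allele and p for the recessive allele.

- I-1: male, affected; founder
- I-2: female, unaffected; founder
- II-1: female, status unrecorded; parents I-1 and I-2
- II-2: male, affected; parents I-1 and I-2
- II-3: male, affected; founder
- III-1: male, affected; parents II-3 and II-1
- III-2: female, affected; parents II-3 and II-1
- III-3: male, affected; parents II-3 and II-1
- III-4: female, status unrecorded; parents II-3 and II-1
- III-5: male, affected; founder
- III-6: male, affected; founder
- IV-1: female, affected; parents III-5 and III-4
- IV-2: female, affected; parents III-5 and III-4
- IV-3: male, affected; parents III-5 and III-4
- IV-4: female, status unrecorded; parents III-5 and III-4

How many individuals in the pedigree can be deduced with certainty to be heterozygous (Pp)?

Obligate heterozygotes: I-2 is unaffected so carries P and passed p to II-2 (pp), so I-2 is Pp.
Every other individual is either homozygous by phenotype or has at least one consistent homozygous assignment, so the count is 1.

1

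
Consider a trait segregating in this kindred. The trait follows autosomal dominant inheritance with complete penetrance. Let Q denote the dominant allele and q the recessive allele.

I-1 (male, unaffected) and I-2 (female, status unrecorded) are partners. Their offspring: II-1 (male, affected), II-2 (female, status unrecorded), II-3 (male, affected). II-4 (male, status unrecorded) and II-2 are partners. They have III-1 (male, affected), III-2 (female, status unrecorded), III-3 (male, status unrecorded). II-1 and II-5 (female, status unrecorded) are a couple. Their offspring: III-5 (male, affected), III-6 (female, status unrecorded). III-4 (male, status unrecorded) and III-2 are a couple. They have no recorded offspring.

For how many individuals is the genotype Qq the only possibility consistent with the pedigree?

2

Obligate heterozygotes: II-1 is affected so carries Q and received q from I-1 (qq), so II-1 is Qq; II-3 is affected so carries Q and received q from I-1 (qq), so II-3 is Qq.
Every other individual is either homozygous by phenotype or has at least one consistent homozygous assignment, so the count is 2.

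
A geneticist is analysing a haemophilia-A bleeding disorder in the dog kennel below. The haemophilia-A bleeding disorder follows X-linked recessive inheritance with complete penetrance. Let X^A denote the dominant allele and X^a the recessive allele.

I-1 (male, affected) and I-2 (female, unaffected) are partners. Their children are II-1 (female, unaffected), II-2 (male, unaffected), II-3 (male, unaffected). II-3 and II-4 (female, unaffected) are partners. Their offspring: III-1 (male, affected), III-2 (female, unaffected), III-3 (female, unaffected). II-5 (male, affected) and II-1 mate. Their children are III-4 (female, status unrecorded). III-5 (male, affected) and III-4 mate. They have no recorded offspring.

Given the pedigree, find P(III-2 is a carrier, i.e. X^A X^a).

II-3 is unaffected, so II-3 is X^A Y.
II-4 is unaffected so carries A and passed a to III-1 (X^a Y), so II-4 is X^A X^a.
Their cross gives offspring ratios 1/2 X^A X^A : 1/2 X^A X^a. Conditioning on III-2 being unaffected, P(X^A X^a) = 1/2 / 1 = 1/2.

1/2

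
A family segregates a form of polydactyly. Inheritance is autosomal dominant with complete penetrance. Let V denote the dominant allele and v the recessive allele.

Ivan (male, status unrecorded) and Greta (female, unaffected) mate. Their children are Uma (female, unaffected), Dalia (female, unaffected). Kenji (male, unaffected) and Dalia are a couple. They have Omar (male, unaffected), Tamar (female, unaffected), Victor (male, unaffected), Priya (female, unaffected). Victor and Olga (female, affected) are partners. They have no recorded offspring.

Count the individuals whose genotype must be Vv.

0

No individual's genotype is forced to Vv by the pedigree, so the count is 0.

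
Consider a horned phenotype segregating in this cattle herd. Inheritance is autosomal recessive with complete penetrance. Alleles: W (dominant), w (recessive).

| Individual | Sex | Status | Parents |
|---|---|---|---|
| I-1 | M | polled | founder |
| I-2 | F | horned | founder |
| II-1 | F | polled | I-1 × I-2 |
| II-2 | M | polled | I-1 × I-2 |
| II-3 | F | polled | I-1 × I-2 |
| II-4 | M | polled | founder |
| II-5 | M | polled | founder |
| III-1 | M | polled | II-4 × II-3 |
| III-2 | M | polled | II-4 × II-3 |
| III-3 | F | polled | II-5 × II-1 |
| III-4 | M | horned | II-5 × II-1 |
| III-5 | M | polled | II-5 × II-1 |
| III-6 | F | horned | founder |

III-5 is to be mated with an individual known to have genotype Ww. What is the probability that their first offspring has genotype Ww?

1/2

II-5 is polled so carries W and passed w to III-4 (ww), so II-5 is Ww.
II-1 is polled so carries W and received w from I-2 (ww), so II-1 is Ww.
III-5 is a polled offspring of II-5 (Ww) × II-1 (Ww), whose cross gives 1/4 WW : 1/2 Ww : 1/4 ww; conditioning on being polled, III-5 is WW with probability 1/3, Ww with probability 2/3.
Summing over parental genotype combinations, P(offspring has genotype Ww) = 1/3·1/2 + 2/3·1/2 = 1/2.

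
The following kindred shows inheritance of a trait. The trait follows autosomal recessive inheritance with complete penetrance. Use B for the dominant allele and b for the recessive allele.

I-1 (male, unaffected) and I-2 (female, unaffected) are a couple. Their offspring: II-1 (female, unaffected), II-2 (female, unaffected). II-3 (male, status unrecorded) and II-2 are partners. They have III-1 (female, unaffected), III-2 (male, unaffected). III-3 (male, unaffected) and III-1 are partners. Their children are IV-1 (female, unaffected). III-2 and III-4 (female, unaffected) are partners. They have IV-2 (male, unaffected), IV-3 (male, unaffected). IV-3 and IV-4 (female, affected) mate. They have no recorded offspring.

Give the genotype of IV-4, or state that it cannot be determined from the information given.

IV-4 is affected, so IV-4 is bb.

bb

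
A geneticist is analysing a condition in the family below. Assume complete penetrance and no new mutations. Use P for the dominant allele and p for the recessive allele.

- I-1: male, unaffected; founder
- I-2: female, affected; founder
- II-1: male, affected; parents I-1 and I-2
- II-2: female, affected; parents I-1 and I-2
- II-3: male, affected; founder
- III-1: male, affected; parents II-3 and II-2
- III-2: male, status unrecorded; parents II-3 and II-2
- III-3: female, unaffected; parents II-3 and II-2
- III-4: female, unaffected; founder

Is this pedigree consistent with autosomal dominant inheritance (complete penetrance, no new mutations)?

A consistent assignment under autosomal dominant exists: I-1 pp, I-2 PP, II-1 Pp, II-2 Pp, II-3 Pp, III-1 PP, III-2 PP, III-3 pp, III-4 pp.
In this assignment every recorded phenotype matches its genotype and every non-founder's genotype is obtainable from its parents' genotypes, so the pedigree is consistent.

Yes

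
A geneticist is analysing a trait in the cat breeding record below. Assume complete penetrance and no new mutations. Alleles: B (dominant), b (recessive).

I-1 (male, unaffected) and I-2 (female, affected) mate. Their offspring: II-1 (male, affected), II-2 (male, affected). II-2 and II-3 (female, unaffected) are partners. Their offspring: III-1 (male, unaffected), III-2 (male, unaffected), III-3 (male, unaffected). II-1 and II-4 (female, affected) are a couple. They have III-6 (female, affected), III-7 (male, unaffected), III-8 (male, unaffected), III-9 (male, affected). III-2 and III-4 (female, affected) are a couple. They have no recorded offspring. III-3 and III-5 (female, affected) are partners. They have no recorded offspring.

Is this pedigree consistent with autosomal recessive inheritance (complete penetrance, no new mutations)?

No

Under autosomal recessive, III-7 (unaffected, male) cannot arise from II-1 (affected) × II-4 (affected).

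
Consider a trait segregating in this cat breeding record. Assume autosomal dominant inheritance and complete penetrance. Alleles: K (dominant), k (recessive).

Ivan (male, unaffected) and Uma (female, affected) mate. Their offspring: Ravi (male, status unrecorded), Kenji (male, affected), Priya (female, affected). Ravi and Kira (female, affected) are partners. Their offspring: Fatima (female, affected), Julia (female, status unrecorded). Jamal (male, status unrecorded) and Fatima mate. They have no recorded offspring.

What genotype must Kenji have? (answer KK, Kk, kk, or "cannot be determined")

Kk

From phenotype alone, Kenji is KK or Kk.
Kenji is affected so carries K and received k from Ivan (kk), so Kenji is Kk.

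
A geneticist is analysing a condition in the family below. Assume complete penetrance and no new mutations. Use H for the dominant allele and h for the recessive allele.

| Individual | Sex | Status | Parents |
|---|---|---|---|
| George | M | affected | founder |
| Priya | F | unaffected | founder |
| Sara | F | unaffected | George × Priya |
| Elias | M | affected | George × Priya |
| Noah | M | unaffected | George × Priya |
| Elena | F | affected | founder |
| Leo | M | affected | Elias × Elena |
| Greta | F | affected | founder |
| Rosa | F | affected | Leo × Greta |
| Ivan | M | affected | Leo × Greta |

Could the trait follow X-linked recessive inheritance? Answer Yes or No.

Yes

A consistent assignment under X-linked recessive exists: George X^h Y, Priya X^H X^h, Sara X^H X^h, Elias X^h Y, Noah X^H Y, Elena X^h X^h, Leo X^h Y, Greta X^h X^h, Rosa X^h X^h, Ivan X^h Y.
In this assignment every recorded phenotype matches its genotype and every non-founder's genotype is obtainable from its parents' genotypes, so the pedigree is consistent.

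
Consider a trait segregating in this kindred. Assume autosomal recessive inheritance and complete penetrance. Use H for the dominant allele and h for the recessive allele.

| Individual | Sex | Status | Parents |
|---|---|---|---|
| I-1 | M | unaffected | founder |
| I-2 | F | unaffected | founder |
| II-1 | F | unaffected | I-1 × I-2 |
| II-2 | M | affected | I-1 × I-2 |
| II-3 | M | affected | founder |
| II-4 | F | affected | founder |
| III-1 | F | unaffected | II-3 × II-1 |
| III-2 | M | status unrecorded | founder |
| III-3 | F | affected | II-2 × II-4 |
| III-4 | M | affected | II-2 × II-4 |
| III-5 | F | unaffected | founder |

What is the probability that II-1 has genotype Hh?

1/2

I-1 is unaffected so carries H and passed h to II-2 (hh), so I-1 is Hh.
I-2 is unaffected so carries H and passed h to II-2 (hh), so I-2 is Hh.
Their cross gives offspring ratios 1/4 HH : 1/2 Hh : 1/4 hh. Conditioning on II-1 being unaffected, P(Hh) = 1/2 / 3/4 = 2/3 before taking II-1's own offspring into account.
II-3 is affected, so II-3 is hh.
Now use II-1's offspring. Probability of each recorded status — unaffected daughter III-1: 1/2 if II-1 is Hh, 1 if HH.
Bayes: P(Hh) = 2/3·1/2 / (2/3·1/2 + 1/3·1) = 1/2.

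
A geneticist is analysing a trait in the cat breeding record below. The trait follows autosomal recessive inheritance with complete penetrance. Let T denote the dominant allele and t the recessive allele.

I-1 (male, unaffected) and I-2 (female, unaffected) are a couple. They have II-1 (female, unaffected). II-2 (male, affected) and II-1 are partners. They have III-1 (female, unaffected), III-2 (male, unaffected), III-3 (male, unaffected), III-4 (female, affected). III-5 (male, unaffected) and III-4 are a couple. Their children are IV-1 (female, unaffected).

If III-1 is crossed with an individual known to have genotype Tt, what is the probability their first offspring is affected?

III-1 is unaffected so carries T and received t from II-2 (tt), so III-1 is Tt.
The cross gives 1/4 TT : 1/2 Tt : 1/4 tt, so P(offspring is affected) = 1/4.

1/4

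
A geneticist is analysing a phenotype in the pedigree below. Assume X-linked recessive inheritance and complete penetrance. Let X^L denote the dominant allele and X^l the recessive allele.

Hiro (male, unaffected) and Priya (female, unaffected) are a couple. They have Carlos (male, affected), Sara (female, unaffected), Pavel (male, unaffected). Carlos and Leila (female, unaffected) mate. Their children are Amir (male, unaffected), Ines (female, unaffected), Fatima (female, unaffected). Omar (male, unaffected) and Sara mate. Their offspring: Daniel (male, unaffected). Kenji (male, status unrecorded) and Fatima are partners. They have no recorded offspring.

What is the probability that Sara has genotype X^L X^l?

Hiro is unaffected, so Hiro is X^L Y.
Priya is unaffected so carries L and passed l to Carlos (X^l Y), so Priya is X^L X^l.
Their cross gives offspring ratios 1/2 X^L X^L : 1/2 X^L X^l. Conditioning on Sara being unaffected, P(X^L X^l) = 1/2 / 1 = 1/2 before taking Sara's own offspring into account.
Omar is unaffected, so Omar is X^L Y.
Now use Sara's offspring. Probability of each recorded status — unaffected son Daniel: 1/2 if Sara is X^L X^l, 1 if X^L X^L.
Bayes: P(X^L X^l) = 1/2·1/2 / (1/2·1/2 + 1/2·1) = 1/3.

1/3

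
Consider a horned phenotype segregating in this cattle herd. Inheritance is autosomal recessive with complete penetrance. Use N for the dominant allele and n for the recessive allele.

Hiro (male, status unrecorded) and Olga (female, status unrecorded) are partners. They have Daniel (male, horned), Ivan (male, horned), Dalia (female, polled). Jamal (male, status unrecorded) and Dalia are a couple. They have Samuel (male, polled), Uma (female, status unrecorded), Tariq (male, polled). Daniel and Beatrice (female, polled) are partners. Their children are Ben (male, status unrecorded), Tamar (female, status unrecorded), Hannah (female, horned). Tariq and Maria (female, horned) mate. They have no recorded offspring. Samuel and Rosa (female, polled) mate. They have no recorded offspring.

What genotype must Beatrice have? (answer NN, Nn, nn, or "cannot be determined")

From phenotype alone, Beatrice is NN or Nn.
Beatrice is polled so carries N and passed n to Hannah (nn), so Beatrice is Nn.

Nn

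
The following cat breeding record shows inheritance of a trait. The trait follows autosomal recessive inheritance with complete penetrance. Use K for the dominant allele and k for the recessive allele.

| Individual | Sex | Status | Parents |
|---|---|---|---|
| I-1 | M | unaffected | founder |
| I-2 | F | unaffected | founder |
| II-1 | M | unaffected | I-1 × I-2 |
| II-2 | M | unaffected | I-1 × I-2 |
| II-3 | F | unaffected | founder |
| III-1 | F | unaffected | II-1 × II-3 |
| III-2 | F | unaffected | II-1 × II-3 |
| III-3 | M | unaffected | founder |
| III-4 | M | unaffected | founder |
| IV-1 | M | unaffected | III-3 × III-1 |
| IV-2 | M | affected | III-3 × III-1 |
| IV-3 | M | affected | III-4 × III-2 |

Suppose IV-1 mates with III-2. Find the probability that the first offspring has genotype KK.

III-3 is unaffected so carries K and passed k to IV-2 (kk), so III-3 is Kk.
III-1 is unaffected so carries K and passed k to IV-2 (kk), so III-1 is Kk.
IV-1 is an unaffected offspring of III-3 (Kk) × III-1 (Kk), whose cross gives 1/4 KK : 1/2 Kk : 1/4 kk; conditioning on being unaffected, IV-1 is KK with probability 1/3, Kk with probability 2/3.
III-2 is unaffected so carries K and passed k to IV-3 (kk), so III-2 is Kk.
Summing over parental genotype combinations, P(offspring has genotype KK) = 1/3·1/2 + 2/3·1/4 = 1/3.

1/3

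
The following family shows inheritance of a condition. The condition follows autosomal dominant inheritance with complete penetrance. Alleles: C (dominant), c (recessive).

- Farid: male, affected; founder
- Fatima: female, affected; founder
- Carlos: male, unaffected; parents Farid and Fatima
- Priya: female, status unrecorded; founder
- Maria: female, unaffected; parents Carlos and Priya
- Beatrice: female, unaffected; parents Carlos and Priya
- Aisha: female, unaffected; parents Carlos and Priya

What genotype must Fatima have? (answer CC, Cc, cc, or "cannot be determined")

From phenotype alone, Fatima is CC or Cc.
Fatima is affected so carries C and passed c to Carlos (cc), so Fatima is Cc.

Cc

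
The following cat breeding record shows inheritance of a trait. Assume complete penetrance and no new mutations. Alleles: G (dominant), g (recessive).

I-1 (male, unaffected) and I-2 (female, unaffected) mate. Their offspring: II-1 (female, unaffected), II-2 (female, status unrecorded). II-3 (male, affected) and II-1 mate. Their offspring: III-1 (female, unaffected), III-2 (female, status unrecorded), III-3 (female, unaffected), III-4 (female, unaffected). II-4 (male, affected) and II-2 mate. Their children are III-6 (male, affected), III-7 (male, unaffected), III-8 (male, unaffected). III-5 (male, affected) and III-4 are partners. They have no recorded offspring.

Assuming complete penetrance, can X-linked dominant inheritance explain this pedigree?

Under X-linked dominant, III-1 (unaffected, female) cannot arise from II-3 (affected) × II-1 (unaffected).

No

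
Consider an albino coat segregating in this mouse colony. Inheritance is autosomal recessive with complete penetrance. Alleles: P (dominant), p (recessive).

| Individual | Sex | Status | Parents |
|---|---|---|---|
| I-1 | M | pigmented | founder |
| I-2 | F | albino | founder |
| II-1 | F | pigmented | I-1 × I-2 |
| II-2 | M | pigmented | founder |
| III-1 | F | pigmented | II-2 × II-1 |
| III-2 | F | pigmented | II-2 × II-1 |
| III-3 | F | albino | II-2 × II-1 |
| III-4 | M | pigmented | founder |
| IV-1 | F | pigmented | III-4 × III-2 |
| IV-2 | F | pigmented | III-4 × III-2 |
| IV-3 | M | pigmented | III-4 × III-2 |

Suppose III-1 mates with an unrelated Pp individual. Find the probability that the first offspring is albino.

II-2 is pigmented so carries P and passed p to III-3 (pp), so II-2 is Pp.
II-1 is pigmented so carries P and received p from I-2 (pp), so II-1 is Pp.
III-1 is a pigmented offspring of II-2 (Pp) × II-1 (Pp), whose cross gives 1/4 PP : 1/2 Pp : 1/4 pp; conditioning on being pigmented, III-1 is PP with probability 1/3, Pp with probability 2/3.
Summing over parental genotype combinations, P(offspring is albino) = 2/3·1/4 = 1/6.

1/6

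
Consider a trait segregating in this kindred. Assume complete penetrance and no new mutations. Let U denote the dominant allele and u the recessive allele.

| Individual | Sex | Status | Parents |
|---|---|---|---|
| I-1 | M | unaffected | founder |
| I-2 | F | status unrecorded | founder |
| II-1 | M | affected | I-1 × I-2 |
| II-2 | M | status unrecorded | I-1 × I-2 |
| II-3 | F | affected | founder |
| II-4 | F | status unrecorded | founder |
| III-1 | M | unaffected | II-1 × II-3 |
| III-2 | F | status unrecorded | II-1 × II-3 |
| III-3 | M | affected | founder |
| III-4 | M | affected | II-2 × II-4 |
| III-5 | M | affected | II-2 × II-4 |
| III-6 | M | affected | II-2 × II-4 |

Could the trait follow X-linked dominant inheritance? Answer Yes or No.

A consistent assignment under X-linked dominant exists: I-1 X^u Y, I-2 X^U X^U, II-1 X^U Y, II-2 X^U Y, II-3 X^U X^u, II-4 X^U X^U, III-1 X^u Y, III-2 X^U X^U, III-3 X^U Y, III-4 X^U Y, III-5 X^U Y, III-6 X^U Y.
In this assignment every recorded phenotype matches its genotype and every non-founder's genotype is obtainable from its parents' genotypes, so the pedigree is consistent.

Yes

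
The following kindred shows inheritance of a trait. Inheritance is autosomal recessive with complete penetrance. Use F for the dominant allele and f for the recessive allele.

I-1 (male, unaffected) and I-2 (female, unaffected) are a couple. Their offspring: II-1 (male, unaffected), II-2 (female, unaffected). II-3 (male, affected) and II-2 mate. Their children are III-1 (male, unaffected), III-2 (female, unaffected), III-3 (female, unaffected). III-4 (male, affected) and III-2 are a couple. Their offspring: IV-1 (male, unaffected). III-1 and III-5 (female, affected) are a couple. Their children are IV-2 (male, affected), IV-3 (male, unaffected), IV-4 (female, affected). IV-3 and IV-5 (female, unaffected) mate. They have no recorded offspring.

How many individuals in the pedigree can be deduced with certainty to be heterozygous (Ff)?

Obligate heterozygotes: III-1 is unaffected so carries F and received f from II-3 (ff), so III-1 is Ff; III-2 is unaffected so carries F and received f from II-3 (ff), so III-2 is Ff; III-3 is unaffected so carries F and received f from II-3 (ff), so III-3 is Ff; IV-1 is unaffected so carries F and received f from III-4 (ff), so IV-1 is Ff; IV-3 is unaffected so carries F and received f from III-5 (ff), so IV-3 is Ff.
Every other individual is either homozygous by phenotype or has at least one consistent homozygous assignment, so the count is 5.

5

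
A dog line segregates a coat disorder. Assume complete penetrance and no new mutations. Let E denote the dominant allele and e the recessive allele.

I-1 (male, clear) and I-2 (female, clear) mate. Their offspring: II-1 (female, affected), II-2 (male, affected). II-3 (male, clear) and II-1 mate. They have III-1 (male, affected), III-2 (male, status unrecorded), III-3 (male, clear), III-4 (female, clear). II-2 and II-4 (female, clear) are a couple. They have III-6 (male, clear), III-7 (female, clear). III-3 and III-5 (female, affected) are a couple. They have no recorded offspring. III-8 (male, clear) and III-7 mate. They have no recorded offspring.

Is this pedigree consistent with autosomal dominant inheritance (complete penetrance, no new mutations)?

No

Under autosomal dominant, II-1 (affected, female) cannot arise from I-1 (clear) × I-2 (clear).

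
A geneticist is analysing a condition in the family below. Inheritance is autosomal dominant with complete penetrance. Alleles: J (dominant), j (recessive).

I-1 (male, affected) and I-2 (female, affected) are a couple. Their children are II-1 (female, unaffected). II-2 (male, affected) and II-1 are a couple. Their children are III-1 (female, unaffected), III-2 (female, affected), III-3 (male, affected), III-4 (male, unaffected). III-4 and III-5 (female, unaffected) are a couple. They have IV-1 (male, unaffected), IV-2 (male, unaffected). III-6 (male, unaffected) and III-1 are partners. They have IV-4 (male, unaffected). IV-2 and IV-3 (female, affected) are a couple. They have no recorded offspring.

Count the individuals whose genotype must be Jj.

5

Obligate heterozygotes: I-1 is affected so carries J and passed j to II-1 (jj), so I-1 is Jj; I-2 is affected so carries J and passed j to II-1 (jj), so I-2 is Jj; II-2 is affected so carries J and passed j to III-1 (jj), so II-2 is Jj; III-2 is affected so carries J and received j from II-1 (jj), so III-2 is Jj; III-3 is affected so carries J and received j from II-1 (jj), so III-3 is Jj.
Every other individual is either homozygous by phenotype or has at least one consistent homozygous assignment, so the count is 5.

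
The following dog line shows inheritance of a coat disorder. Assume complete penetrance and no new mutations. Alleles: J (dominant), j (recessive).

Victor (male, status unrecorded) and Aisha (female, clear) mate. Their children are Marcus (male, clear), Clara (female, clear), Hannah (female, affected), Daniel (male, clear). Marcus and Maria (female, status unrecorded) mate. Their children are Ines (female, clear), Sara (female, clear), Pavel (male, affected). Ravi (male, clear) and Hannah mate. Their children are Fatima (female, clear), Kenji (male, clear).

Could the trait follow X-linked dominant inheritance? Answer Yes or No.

No

No assignment of genotypes under X-linked dominant satisfies every parent–offspring relationship, so the pedigree is inconsistent.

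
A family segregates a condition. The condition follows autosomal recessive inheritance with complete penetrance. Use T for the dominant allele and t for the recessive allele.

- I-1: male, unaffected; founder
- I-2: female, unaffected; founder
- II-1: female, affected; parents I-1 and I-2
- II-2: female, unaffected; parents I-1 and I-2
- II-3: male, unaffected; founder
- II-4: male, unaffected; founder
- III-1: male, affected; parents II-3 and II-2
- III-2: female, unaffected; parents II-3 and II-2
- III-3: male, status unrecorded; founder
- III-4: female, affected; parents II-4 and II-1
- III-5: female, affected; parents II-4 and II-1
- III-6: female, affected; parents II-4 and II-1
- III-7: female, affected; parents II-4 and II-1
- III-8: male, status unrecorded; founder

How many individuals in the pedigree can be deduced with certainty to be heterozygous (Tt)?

5

Obligate heterozygotes: I-1 is unaffected so carries T and passed t to II-1 (tt), so I-1 is Tt; I-2 is unaffected so carries T and passed t to II-1 (tt), so I-2 is Tt; II-2 is unaffected so carries T and passed t to III-1 (tt), so II-2 is Tt; II-3 is unaffected so carries T and passed t to III-1 (tt), so II-3 is Tt; II-4 is unaffected so carries T and passed t to III-4 (tt), so II-4 is Tt.
Every other individual is either homozygous by phenotype or has at least one consistent homozygous assignment, so the count is 5.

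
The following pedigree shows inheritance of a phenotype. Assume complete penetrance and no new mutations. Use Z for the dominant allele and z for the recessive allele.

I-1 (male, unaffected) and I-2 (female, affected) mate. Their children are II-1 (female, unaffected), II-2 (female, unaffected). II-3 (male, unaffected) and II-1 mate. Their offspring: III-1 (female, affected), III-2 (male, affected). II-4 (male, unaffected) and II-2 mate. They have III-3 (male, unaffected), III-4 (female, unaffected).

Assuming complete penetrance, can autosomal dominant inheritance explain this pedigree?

Under autosomal dominant, III-1 (affected, female) cannot arise from II-3 (unaffected) × II-1 (unaffected).

No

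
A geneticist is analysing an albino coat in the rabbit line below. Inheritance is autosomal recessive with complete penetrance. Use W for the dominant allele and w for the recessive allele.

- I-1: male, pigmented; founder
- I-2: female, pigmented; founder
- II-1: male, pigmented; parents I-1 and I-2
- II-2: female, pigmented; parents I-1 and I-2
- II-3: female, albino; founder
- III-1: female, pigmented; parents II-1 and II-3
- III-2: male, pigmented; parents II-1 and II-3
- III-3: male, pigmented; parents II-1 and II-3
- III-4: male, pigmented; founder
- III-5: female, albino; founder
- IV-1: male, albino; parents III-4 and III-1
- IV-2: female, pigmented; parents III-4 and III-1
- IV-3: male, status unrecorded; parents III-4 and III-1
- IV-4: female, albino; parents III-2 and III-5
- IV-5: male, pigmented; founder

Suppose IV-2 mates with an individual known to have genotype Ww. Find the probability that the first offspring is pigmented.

III-4 is pigmented so carries W and passed w to IV-1 (ww), so III-4 is Ww.
III-1 is pigmented so carries W and received w from II-3 (ww), so III-1 is Ww.
IV-2 is a pigmented offspring of III-4 (Ww) × III-1 (Ww), whose cross gives 1/4 WW : 1/2 Ww : 1/4 ww; conditioning on being pigmented, IV-2 is WW with probability 1/3, Ww with probability 2/3.
Summing over parental genotype combinations, P(offspring is pigmented) = 1/3·1 + 2/3·3/4 = 5/6.

5/6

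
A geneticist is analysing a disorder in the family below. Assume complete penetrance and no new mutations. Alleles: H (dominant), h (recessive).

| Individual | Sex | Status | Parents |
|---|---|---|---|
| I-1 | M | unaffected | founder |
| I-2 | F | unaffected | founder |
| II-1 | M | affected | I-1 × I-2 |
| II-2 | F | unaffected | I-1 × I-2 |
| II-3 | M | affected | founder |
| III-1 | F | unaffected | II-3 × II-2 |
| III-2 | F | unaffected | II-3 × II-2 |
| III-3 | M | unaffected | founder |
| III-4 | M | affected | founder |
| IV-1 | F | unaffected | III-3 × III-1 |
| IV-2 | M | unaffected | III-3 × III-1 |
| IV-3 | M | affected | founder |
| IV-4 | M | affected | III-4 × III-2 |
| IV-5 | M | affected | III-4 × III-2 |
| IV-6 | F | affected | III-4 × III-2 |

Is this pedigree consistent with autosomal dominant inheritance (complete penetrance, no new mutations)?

Under autosomal dominant, II-1 (affected, male) cannot arise from I-1 (unaffected) × I-2 (unaffected).

No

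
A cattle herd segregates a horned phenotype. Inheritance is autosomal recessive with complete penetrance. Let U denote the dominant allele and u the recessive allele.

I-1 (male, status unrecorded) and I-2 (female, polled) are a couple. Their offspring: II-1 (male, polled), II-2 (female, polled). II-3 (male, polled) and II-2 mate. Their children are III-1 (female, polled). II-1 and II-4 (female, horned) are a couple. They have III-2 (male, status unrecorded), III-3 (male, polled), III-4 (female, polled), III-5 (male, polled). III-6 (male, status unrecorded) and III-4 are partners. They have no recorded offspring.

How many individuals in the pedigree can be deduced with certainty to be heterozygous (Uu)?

Obligate heterozygotes: III-3 is polled so carries U and received u from II-4 (uu), so III-3 is Uu; III-4 is polled so carries U and received u from II-4 (uu), so III-4 is Uu; III-5 is polled so carries U and received u from II-4 (uu), so III-5 is Uu.
Every other individual is either homozygous by phenotype or has at least one consistent homozygous assignment, so the count is 3.

3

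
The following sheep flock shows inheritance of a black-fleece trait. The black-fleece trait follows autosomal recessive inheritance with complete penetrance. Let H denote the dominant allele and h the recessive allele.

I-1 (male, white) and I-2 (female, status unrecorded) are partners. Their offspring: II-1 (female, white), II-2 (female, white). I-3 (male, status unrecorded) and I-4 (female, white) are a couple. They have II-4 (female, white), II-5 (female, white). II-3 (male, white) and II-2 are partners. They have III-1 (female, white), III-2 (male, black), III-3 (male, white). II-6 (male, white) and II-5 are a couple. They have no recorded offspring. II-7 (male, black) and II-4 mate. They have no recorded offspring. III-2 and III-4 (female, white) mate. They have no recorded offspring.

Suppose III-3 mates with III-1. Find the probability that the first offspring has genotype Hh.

4/9

II-3 is white so carries H and passed h to III-2 (hh), so II-3 is Hh.
II-2 is white so carries H and passed h to III-2 (hh), so II-2 is Hh.
III-3 is a white offspring of II-3 (Hh) × II-2 (Hh), whose cross gives 1/4 HH : 1/2 Hh : 1/4 hh; conditioning on being white, III-3 is HH with probability 1/3, Hh with probability 2/3.
III-1 is a white offspring of II-3 (Hh) × II-2 (Hh), whose cross gives 1/4 HH : 1/2 Hh : 1/4 hh; conditioning on being white, III-1 is HH with probability 1/3, Hh with probability 2/3.
Summing over parental genotype combinations, P(offspring has genotype Hh) = 2/9·1/2 + 2/9·1/2 + 4/9·1/2 = 4/9.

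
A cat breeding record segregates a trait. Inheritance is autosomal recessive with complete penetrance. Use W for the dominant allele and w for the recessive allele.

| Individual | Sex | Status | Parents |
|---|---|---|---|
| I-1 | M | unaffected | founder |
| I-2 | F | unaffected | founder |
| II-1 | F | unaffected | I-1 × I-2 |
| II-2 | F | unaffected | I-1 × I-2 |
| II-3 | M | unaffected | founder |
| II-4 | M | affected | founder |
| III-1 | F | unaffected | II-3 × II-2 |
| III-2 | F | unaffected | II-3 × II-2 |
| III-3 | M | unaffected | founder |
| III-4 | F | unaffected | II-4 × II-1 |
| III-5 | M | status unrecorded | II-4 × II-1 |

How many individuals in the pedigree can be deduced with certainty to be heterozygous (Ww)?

Obligate heterozygotes: III-4 is unaffected so carries W and received w from II-4 (ww), so III-4 is Ww.
Every other individual is either homozygous by phenotype or has at least one consistent homozygous assignment, so the count is 1.

1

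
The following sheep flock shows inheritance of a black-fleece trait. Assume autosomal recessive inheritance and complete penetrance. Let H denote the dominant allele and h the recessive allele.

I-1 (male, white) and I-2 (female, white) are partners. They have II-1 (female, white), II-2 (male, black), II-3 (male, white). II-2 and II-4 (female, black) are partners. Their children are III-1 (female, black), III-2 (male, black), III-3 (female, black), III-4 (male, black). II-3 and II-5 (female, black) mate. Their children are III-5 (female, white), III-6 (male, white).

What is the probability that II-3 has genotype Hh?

I-1 is white so carries H and passed h to II-2 (hh), so I-1 is Hh.
I-2 is white so carries H and passed h to II-2 (hh), so I-2 is Hh.
Their cross gives offspring ratios 1/4 HH : 1/2 Hh : 1/4 hh. Conditioning on II-3 being white, P(Hh) = 1/2 / 3/4 = 2/3 before taking II-3's own offspring into account.
II-5 is black, so II-5 is hh.
Now use II-3's offspring. Probability of each recorded status — white daughter III-5: 1/2 if II-3 is Hh, 1 if HH; white son III-6: 1/2 if II-3 is Hh, 1 if HH.
Bayes: P(Hh) = 2/3·1/4 / (2/3·1/4 + 1/3·1) = 1/3.

1/3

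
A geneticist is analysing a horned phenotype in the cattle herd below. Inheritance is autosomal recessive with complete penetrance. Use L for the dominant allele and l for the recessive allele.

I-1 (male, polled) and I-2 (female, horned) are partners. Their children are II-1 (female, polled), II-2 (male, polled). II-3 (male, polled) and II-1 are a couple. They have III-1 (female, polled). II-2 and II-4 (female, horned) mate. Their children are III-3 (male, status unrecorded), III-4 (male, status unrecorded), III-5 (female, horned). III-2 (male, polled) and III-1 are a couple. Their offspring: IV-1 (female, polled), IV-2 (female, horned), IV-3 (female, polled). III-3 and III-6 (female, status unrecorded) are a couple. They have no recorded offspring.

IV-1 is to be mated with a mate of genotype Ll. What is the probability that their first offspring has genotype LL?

1/3

III-2 is polled so carries L and passed l to IV-2 (ll), so III-2 is Ll.
III-1 is polled so carries L and passed l to IV-2 (ll), so III-1 is Ll.
IV-1 is a polled offspring of III-2 (Ll) × III-1 (Ll), whose cross gives 1/4 LL : 1/2 Ll : 1/4 ll; conditioning on being polled, IV-1 is LL with probability 1/3, Ll with probability 2/3.
Summing over parental genotype combinations, P(offspring has genotype LL) = 1/3·1/2 + 2/3·1/4 = 1/3.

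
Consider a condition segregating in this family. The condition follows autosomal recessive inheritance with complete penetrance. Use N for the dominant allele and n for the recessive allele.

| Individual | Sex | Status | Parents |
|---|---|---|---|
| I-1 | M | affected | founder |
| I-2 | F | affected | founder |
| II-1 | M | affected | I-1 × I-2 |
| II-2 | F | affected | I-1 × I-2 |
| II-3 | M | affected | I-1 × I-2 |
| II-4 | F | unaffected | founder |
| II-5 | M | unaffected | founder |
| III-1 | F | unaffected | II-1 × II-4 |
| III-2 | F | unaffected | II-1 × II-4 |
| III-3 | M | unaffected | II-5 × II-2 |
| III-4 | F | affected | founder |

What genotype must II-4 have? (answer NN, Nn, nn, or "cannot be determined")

II-4's phenotype allows NN or Nn, and no parent or child forces a single allele at both positions; consistent genotype assignments exist with II-4 as NN or Nn.

cannot be determined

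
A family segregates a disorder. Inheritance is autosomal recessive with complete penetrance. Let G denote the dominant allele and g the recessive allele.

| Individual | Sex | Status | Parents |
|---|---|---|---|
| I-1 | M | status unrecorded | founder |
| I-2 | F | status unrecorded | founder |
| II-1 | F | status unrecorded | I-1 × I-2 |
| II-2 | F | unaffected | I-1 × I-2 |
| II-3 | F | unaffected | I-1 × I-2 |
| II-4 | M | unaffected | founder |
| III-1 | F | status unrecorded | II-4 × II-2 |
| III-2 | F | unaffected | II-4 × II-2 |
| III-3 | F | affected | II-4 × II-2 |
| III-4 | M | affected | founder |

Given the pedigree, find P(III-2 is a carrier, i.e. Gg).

II-4 is unaffected so carries G and passed g to III-3 (gg), so II-4 is Gg.
II-2 is unaffected so carries G and passed g to III-3 (gg), so II-2 is Gg.
Their cross gives offspring ratios 1/4 GG : 1/2 Gg : 1/4 gg. Conditioning on III-2 being unaffected, P(Gg) = 1/2 / 3/4 = 2/3.

2/3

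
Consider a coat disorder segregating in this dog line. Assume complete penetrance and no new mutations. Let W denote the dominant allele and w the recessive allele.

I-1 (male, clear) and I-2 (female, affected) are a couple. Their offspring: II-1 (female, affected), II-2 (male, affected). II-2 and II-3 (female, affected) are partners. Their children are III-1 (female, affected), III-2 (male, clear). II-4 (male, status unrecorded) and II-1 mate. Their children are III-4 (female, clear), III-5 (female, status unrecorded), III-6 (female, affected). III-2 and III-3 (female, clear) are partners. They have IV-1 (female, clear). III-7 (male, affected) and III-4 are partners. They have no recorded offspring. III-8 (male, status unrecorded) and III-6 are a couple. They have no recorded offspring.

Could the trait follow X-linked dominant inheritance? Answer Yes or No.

Yes

A consistent assignment under X-linked dominant exists: I-1 X^w Y, I-2 X^W X^W, II-1 X^W X^w, II-2 X^W Y, II-3 X^W X^w, II-4 X^w Y, III-1 X^W X^W, III-2 X^w Y, III-3 X^w X^w, III-4 X^w X^w, III-5 X^W X^w, III-6 X^W X^w, III-7 X^W Y, III-8 X^W Y, IV-1 X^w X^w.
In this assignment every recorded phenotype matches its genotype and every non-founder's genotype is obtainable from its parents' genotypes, so the pedigree is consistent.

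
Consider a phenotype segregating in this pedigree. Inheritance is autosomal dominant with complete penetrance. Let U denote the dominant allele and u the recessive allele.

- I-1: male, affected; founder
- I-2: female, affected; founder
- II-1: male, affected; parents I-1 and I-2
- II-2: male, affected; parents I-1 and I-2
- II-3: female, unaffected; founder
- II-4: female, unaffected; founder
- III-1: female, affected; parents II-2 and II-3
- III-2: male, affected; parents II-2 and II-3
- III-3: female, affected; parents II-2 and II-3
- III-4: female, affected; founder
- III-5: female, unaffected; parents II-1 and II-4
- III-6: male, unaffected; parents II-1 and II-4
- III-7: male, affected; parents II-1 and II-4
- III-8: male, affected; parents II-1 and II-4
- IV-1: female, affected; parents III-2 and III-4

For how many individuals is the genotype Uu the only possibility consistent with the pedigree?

6

Obligate heterozygotes: II-1 is affected so carries U and passed u to III-5 (uu), so II-1 is Uu; III-1 is affected so carries U and received u from II-3 (uu), so III-1 is Uu; III-2 is affected so carries U and received u from II-3 (uu), so III-2 is Uu; III-3 is affected so carries U and received u from II-3 (uu), so III-3 is Uu; III-7 is affected so carries U and received u from II-4 (uu), so III-7 is Uu; III-8 is affected so carries U and received u from II-4 (uu), so III-8 is Uu.
Every other individual is either homozygous by phenotype or has at least one consistent homozygous assignment, so the count is 6.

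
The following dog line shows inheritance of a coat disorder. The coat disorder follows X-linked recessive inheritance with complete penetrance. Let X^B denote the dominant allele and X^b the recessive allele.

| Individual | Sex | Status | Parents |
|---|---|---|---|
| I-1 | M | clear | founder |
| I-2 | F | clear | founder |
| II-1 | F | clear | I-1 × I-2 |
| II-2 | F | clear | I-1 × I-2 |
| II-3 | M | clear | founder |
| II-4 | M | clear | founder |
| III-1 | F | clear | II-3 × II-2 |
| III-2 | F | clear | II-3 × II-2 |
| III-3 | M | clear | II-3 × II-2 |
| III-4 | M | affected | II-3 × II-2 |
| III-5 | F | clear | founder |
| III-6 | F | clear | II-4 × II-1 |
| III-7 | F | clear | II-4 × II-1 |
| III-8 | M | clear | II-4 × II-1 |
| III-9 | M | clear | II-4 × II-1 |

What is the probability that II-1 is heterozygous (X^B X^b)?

1/5

I-1 is clear, so I-1 is X^B Y.
I-2 is clear so carries B and passed b to II-2 (X^B X^b, whose B came from I-1), so I-2 is X^B X^b.
Their cross gives offspring ratios 1/2 X^B X^B : 1/2 X^B X^b. Conditioning on II-1 being clear, P(X^B X^b) = 1/2 / 1 = 1/2 before taking II-1's own offspring into account.
II-4 is clear, so II-4 is X^B Y.
Now use II-1's offspring. Probability of each recorded status — clear son III-8: 1/2 if II-1 is X^B X^b, 1 if X^B X^B; clear son III-9: 1/2 if II-1 is X^B X^b, 1 if X^B X^B. (III-6, III-7: equally likely either way, so uninformative.)
Bayes: P(X^B X^b) = 1/2·1/4 / (1/2·1/4 + 1/2·1) = 1/5.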